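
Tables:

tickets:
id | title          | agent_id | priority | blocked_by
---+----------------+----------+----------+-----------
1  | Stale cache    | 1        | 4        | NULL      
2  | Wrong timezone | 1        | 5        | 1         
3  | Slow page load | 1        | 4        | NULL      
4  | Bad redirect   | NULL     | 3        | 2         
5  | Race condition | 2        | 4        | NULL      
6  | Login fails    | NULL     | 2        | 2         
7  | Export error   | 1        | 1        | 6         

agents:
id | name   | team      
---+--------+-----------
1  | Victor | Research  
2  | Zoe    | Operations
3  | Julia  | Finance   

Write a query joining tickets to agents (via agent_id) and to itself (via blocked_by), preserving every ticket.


Two LEFT JOINs from the same base table tickets: one to agents via agent_id, one to tickets itself via blocked_by. Both are LEFT so every ticket is preserved.
Match against agents:
  - ticket 1 (Stale cache): agent_id=1 -> matches Victor
  - ticket 2 (Wrong timezone): agent_id=1 -> matches Victor
  - ticket 3 (Slow page load): agent_id=1 -> matches Victor
  - ticket 4 (Bad redirect): agent_id=NULL, no match -> kept with NULL
  - ticket 5 (Race condition): agent_id=2 -> matches Zoe
  - ticket 6 (Login fails): agent_id=NULL, no match -> kept with NULL
  - ticket 7 (Export error): agent_id=1 -> matches Victor
Match against tickets (self):
  - ticket 1 (Stale cache): blocked_by=NULL -> NULL
  - ticket 2 (Wrong timezone): blocked_by=1 -> Stale cache
  - ticket 3 (Slow page load): blocked_by=NULL -> NULL
  - ticket 4 (Bad redirect): blocked_by=2 -> Wrong timezone
  - ticket 5 (Race condition): blocked_by=NULL -> NULL
  - ticket 6 (Login fails): blocked_by=2 -> Wrong timezone
  - ticket 7 (Export error): blocked_by=6 -> Login fails

SQL:
SELECT a.title, b.name AS agent, c.title AS blocked_by
FROM tickets a
LEFT JOIN agents b ON a.agent_id = b.id
LEFT JOIN tickets c ON a.blocked_by = c.id

Result:
title          | agent  | blocked_by    
---------------+--------+---------------
Stale cache    | Victor | NULL          
Wrong timezone | Victor | Stale cache   
Slow page load | Victor | NULL          
Bad redirect   | NULL   | Wrong timezone
Race condition | Zoe    | NULL          
Login fails    | NULL   | Wrong timezone
Export error   | Victor | Login fails   


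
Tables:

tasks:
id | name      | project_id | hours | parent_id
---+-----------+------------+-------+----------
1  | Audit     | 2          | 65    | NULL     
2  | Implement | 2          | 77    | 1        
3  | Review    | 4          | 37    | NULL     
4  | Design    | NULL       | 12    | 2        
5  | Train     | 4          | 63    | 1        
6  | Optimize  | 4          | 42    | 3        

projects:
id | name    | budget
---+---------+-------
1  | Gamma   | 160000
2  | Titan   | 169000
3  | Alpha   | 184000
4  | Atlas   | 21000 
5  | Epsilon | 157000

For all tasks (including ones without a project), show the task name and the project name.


LEFT JOIN keeps every row from tasks (the left table); where project_id has no match in projects, the project columns become NULL. Walk through each task:
  - task 1 (Audit): project_id=2 -> matches Titan
  - task 2 (Implement): project_id=2 -> matches Titan
  - task 3 (Review): project_id=4 -> matches Atlas
  - task 4 (Design): project_id=NULL, no match -> kept with NULL
  - task 5 (Train): project_id=4 -> matches Atlas
  - task 6 (Optimize): project_id=4 -> matches Atlas
All 6 rows appear; 1 has NULL project.

SQL:
SELECT a.name, b.name AS project
FROM tasks a
LEFT JOIN projects b ON a.project_id = b.id

Result:
name      | project
----------+--------
Audit     | Titan  
Implement | Titan  
Review    | Atlas  
Design    | NULL   
Train     | Atlas  
Optimize  | Atlas  


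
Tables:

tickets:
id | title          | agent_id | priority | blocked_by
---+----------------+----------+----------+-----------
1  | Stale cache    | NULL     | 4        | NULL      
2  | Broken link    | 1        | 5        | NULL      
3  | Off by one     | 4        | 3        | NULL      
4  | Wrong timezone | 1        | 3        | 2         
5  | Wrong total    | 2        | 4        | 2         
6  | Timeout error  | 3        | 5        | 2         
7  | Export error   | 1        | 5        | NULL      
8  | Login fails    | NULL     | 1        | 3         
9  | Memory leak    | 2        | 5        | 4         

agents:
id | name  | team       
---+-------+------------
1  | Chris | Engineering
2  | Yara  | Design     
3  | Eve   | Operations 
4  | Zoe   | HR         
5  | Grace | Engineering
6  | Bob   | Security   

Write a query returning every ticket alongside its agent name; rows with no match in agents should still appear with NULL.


LEFT JOIN keeps every row from tickets (the left table); where agent_id has no match in agents, the agent columns become NULL. Walk through each ticket:
  - ticket 1 (Stale cache): agent_id=NULL, no match -> kept with NULL
  - ticket 2 (Broken link): agent_id=1 -> matches Chris
  - ticket 3 (Off by one): agent_id=4 -> matches Zoe
  - ticket 4 (Wrong timezone): agent_id=1 -> matches Chris
  - ticket 5 (Wrong total): agent_id=2 -> matches Yara
  - ticket 6 (Timeout error): agent_id=3 -> matches Eve
  - ticket 7 (Export error): agent_id=1 -> matches Chris
  - ticket 8 (Login fails): agent_id=NULL, no match -> kept with NULL
  - ticket 9 (Memory leak): agent_id=2 -> matches Yara
All 9 rows appear; 2 have NULL agent.

SQL:
SELECT a.title, b.name AS agent
FROM tickets a
LEFT JOIN agents b ON a.agent_id = b.id

Result:
title          | agent
---------------+------
Stale cache    | NULL 
Broken link    | Chris
Off by one     | Zoe  
Wrong timezone | Chris
Wrong total    | Yara 
Timeout error  | Eve  
Export error   | Chris
Login fails    | NULL 
Memory leak    | Yara 


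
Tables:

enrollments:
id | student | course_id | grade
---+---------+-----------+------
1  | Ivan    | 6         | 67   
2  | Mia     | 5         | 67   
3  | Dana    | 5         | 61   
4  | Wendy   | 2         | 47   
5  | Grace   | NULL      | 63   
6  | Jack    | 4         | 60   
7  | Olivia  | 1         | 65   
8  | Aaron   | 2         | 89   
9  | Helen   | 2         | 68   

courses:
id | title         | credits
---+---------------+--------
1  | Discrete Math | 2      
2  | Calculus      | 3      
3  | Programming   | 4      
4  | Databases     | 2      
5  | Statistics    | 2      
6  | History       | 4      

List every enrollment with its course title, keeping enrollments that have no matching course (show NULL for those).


LEFT JOIN keeps every row from enrollments (the left table); where course_id has no match in courses, the course columns become NULL. Walk through each enrollment:
  - enrollment 1 (Ivan): course_id=6 -> matches History
  - enrollment 2 (Mia): course_id=5 -> matches Statistics
  - enrollment 3 (Dana): course_id=5 -> matches Statistics
  - enrollment 4 (Wendy): course_id=2 -> matches Calculus
  - enrollment 5 (Grace): course_id=NULL, no match -> kept with NULL
  - enrollment 6 (Jack): course_id=4 -> matches Databases
  - enrollment 7 (Olivia): course_id=1 -> matches Discrete Math
  - enrollment 8 (Aaron): course_id=2 -> matches Calculus
  - enrollment 9 (Helen): course_id=2 -> matches Calculus
All 9 rows appear; 1 has NULL course.

SQL:
SELECT a.student, b.title AS course
FROM enrollments a
LEFT JOIN courses b ON a.course_id = b.id

Result:
student | course       
--------+--------------
Ivan    | History      
Mia     | Statistics   
Dana    | Statistics   
Wendy   | Calculus     
Grace   | NULL         
Jack    | Databases    
Olivia  | Discrete Math
Aaron   | Calculus     
Helen   | Calculus     


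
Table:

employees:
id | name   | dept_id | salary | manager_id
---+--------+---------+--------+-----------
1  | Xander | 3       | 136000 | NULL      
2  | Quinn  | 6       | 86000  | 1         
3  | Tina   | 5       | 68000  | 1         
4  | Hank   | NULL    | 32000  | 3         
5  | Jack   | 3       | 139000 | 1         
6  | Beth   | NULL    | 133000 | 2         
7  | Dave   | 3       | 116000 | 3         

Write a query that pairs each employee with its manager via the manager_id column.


This is a self-join: employees is joined to a second copy of itself, matching each row's manager_id to another row's id. Use LEFT JOIN so rows with manager_id=NULL are kept.
  - employee 1 (Xander): manager_id=NULL -> NULL
  - employee 2 (Quinn): manager_id=1 -> Xander
  - employee 3 (Tina): manager_id=1 -> Xander
  - employee 4 (Hank): manager_id=3 -> Tina
  - employee 5 (Jack): manager_id=1 -> Xander
  - employee 6 (Beth): manager_id=2 -> Quinn
  - employee 7 (Dave): manager_id=3 -> Tina

SQL:
SELECT a.name AS item, b.name AS manager
FROM employees a
LEFT JOIN employees b ON a.manager_id = b.id

Result:
item   | manager
-------+--------
Xander | NULL   
Quinn  | Xander 
Tina   | Xander 
Hank   | Tina   
Jack   | Xander 
Beth   | Quinn  
Dave   | Tina   


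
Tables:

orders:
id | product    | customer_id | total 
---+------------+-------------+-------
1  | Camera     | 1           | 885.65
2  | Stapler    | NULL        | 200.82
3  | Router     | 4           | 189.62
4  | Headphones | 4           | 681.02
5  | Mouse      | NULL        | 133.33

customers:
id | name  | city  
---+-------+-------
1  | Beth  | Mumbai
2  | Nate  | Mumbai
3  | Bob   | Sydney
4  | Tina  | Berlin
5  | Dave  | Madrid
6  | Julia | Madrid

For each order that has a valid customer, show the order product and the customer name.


INNER JOIN keeps only orders rows whose customer_id matches an id in customers. Walk through each order:
  - order 1 (Camera): customer_id=1 -> matches Beth
  - order 2 (Stapler): customer_id=NULL, no match -> dropped
  - order 3 (Router): customer_id=4 -> matches Tina
  - order 4 (Headphones): customer_id=4 -> matches Tina
  - order 5 (Mouse): customer_id=NULL, no match -> dropped
So 2 of 5 rows are dropped.

SQL:
SELECT a.product, b.name AS customer
FROM orders a
INNER JOIN customers b ON a.customer_id = b.id

Result:
product    | customer
-----------+---------
Camera     | Beth    
Router     | Tina    
Headphones | Tina    


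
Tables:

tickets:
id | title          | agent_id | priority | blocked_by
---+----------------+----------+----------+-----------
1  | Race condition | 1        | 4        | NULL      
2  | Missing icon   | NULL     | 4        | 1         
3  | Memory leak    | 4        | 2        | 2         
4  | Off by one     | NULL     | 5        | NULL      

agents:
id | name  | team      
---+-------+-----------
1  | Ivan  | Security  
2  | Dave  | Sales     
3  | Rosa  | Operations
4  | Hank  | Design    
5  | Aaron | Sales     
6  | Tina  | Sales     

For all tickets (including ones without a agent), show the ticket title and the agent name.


LEFT JOIN keeps every row from tickets (the left table); where agent_id has no match in agents, the agent columns become NULL. Walk through each ticket:
  - ticket 1 (Race condition): agent_id=1 -> matches Ivan
  - ticket 2 (Missing icon): agent_id=NULL, no match -> kept with NULL
  - ticket 3 (Memory leak): agent_id=4 -> matches Hank
  - ticket 4 (Off by one): agent_id=NULL, no match -> kept with NULL
All 4 rows appear; 2 have NULL agent.

SQL:
SELECT a.title, b.name AS agent
FROM tickets a
LEFT JOIN agents b ON a.agent_id = b.id

Result:
title          | agent
---------------+------
Race condition | Ivan 
Missing icon   | NULL 
Memory leak    | Hank 
Off by one     | NULL 


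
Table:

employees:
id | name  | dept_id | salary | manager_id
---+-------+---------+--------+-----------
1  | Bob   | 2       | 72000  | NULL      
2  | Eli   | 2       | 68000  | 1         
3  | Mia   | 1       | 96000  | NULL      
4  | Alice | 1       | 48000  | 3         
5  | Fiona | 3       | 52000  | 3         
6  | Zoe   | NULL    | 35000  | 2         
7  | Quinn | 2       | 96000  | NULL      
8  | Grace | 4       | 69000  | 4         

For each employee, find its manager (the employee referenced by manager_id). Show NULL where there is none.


This is a self-join: employees is joined to a second copy of itself, matching each row's manager_id to another row's id. Use LEFT JOIN so rows with manager_id=NULL are kept.
  - employee 1 (Bob): manager_id=NULL -> NULL
  - employee 2 (Eli): manager_id=1 -> Bob
  - employee 3 (Mia): manager_id=NULL -> NULL
  - employee 4 (Alice): manager_id=3 -> Mia
  - employee 5 (Fiona): manager_id=3 -> Mia
  - employee 6 (Zoe): manager_id=2 -> Eli
  - employee 7 (Quinn): manager_id=NULL -> NULL
  - employee 8 (Grace): manager_id=4 -> Alice

SQL:
SELECT a.name AS item, b.name AS manager
FROM employees a
LEFT JOIN employees b ON a.manager_id = b.id

Result:
item  | manager
------+--------
Bob   | NULL   
Eli   | Bob    
Mia   | NULL   
Alice | Mia    
Fiona | Mia    
Zoe   | Eli    
Quinn | NULL   
Grace | Alice  


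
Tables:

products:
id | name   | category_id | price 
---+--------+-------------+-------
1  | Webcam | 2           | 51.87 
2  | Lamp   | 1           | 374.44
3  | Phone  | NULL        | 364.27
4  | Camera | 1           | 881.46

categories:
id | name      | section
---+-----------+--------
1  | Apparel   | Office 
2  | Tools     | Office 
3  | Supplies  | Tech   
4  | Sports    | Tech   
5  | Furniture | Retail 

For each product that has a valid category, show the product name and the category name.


INNER JOIN keeps only products rows whose category_id matches an id in categories. Walk through each product:
  - product 1 (Webcam): category_id=2 -> matches Tools
  - product 2 (Lamp): category_id=1 -> matches Apparel
  - product 3 (Phone): category_id=NULL, no match -> dropped
  - product 4 (Camera): category_id=1 -> matches Apparel
So 1 of 4 rows is dropped.

SQL:
SELECT a.name, b.name AS category
FROM products a
INNER JOIN categories b ON a.category_id = b.id

Result:
name   | category
-------+---------
Webcam | Tools   
Lamp   | Apparel 
Camera | Apparel 


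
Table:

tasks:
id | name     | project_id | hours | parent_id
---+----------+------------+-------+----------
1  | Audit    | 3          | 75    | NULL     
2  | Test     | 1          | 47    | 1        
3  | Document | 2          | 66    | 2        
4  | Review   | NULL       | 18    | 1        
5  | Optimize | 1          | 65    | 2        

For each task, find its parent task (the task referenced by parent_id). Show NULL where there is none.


This is a self-join: tasks is joined to a second copy of itself, matching each row's parent_id to another row's id. Use LEFT JOIN so rows with parent_id=NULL are kept.
  - task 1 (Audit): parent_id=NULL -> NULL
  - task 2 (Test): parent_id=1 -> Audit
  - task 3 (Document): parent_id=2 -> Test
  - task 4 (Review): parent_id=1 -> Audit
  - task 5 (Optimize): parent_id=2 -> Test

SQL:
SELECT a.name AS item, b.name AS parent
FROM tasks a
LEFT JOIN tasks b ON a.parent_id = b.id

Result:
item     | parent
---------+-------
Audit    | NULL  
Test     | Audit 
Document | Test  
Review   | Audit 
Optimize | Test  


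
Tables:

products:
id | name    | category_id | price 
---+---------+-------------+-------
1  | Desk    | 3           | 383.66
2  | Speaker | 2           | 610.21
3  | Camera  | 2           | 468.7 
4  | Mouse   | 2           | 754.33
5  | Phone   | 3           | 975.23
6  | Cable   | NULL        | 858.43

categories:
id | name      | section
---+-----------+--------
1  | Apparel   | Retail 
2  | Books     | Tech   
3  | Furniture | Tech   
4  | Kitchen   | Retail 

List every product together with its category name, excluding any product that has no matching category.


INNER JOIN keeps only products rows whose category_id matches an id in categories. Walk through each product:
  - product 1 (Desk): category_id=3 -> matches Furniture
  - product 2 (Speaker): category_id=2 -> matches Books
  - product 3 (Camera): category_id=2 -> matches Books
  - product 4 (Mouse): category_id=2 -> matches Books
  - product 5 (Phone): category_id=3 -> matches Furniture
  - product 6 (Cable): category_id=NULL, no match -> dropped
So 1 of 6 rows is dropped.

SQL:
SELECT a.name, b.name AS category
FROM products a
INNER JOIN categories b ON a.category_id = b.id

Result:
name    | category 
--------+----------
Desk    | Furniture
Speaker | Books    
Camera  | Books    
Mouse   | Books    
Phone   | Furniture


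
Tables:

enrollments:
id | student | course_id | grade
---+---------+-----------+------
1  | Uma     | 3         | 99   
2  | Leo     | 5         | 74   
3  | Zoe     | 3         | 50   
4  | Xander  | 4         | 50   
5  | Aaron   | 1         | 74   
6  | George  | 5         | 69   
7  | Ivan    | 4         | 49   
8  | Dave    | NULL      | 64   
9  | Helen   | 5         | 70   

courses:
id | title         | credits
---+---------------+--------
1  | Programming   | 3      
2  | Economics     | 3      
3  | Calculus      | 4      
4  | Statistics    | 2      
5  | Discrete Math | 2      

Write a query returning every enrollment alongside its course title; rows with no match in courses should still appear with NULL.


LEFT JOIN keeps every row from enrollments (the left table); where course_id has no match in courses, the course columns become NULL. Walk through each enrollment:
  - enrollment 1 (Uma): course_id=3 -> matches Calculus
  - enrollment 2 (Leo): course_id=5 -> matches Discrete Math
  - enrollment 3 (Zoe): course_id=3 -> matches Calculus
  - enrollment 4 (Xander): course_id=4 -> matches Statistics
  - enrollment 5 (Aaron): course_id=1 -> matches Programming
  - enrollment 6 (George): course_id=5 -> matches Discrete Math
  - enrollment 7 (Ivan): course_id=4 -> matches Statistics
  - enrollment 8 (Dave): course_id=NULL, no match -> kept with NULL
  - enrollment 9 (Helen): course_id=5 -> matches Discrete Math
All 9 rows appear; 1 has NULL course.

SQL:
SELECT a.student, b.title AS course
FROM enrollments a
LEFT JOIN courses b ON a.course_id = b.id

Result:
student | course       
--------+--------------
Uma     | Calculus     
Leo     | Discrete Math
Zoe     | Calculus     
Xander  | Statistics   
Aaron   | Programming  
George  | Discrete Math
Ivan    | Statistics   
Dave    | NULL         
Helen   | Discrete Math


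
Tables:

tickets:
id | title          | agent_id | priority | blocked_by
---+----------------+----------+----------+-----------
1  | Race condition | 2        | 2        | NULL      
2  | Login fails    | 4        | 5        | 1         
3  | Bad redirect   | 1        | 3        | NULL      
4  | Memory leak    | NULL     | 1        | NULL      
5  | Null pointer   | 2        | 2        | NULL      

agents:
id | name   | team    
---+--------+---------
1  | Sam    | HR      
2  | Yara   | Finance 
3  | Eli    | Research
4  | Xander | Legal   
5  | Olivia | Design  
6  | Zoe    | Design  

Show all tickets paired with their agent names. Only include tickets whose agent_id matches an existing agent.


INNER JOIN keeps only tickets rows whose agent_id matches an id in agents. Walk through each ticket:
  - ticket 1 (Race condition): agent_id=2 -> matches Yara
  - ticket 2 (Login fails): agent_id=4 -> matches Xander
  - ticket 3 (Bad redirect): agent_id=1 -> matches Sam
  - ticket 4 (Memory leak): agent_id=NULL, no match -> dropped
  - ticket 5 (Null pointer): agent_id=2 -> matches Yara
So 1 of 5 rows is dropped.

SQL:
SELECT a.title, b.name AS agent
FROM tickets a
INNER JOIN agents b ON a.agent_id = b.id

Result:
title          | agent 
---------------+-------
Race condition | Yara  
Login fails    | Xander
Bad redirect   | Sam   
Null pointer   | Yara  


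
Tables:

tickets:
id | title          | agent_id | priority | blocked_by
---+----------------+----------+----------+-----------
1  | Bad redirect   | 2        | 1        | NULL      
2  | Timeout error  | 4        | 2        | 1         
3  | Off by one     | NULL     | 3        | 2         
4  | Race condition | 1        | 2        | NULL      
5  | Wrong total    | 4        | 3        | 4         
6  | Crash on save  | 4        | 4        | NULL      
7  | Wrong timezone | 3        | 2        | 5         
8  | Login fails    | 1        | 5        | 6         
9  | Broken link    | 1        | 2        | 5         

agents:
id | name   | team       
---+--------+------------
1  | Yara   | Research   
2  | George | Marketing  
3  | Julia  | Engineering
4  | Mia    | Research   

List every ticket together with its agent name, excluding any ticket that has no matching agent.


INNER JOIN keeps only tickets rows whose agent_id matches an id in agents. Walk through each ticket:
  - ticket 1 (Bad redirect): agent_id=2 -> matches George
  - ticket 2 (Timeout error): agent_id=4 -> matches Mia
  - ticket 3 (Off by one): agent_id=NULL, no match -> dropped
  - ticket 4 (Race condition): agent_id=1 -> matches Yara
  - ticket 5 (Wrong total): agent_id=4 -> matches Mia
  - ticket 6 (Crash on save): agent_id=4 -> matches Mia
  - ticket 7 (Wrong timezone): agent_id=3 -> matches Julia
  - ticket 8 (Login fails): agent_id=1 -> matches Yara
  - ticket 9 (Broken link): agent_id=1 -> matches Yara
So 1 of 9 rows is dropped.

SQL:
SELECT a.title, b.name AS agent
FROM tickets a
INNER JOIN agents b ON a.agent_id = b.id

Result:
title          | agent 
---------------+-------
Bad redirect   | George
Timeout error  | Mia   
Race condition | Yara  
Wrong total    | Mia   
Crash on save  | Mia   
Wrong timezone | Julia 
Login fails    | Yara  
Broken link    | Yara  


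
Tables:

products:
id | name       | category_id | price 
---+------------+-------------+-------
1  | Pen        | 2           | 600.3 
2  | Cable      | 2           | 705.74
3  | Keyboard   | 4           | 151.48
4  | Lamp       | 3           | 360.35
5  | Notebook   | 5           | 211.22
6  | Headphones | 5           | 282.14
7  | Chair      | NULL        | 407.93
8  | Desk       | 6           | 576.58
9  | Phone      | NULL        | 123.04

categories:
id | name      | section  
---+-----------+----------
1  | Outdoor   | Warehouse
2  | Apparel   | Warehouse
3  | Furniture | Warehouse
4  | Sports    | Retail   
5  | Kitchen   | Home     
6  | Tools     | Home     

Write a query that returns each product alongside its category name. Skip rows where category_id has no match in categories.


INNER JOIN keeps only products rows whose category_id matches an id in categories. Walk through each product:
  - product 1 (Pen): category_id=2 -> matches Apparel
  - product 2 (Cable): category_id=2 -> matches Apparel
  - product 3 (Keyboard): category_id=4 -> matches Sports
  - product 4 (Lamp): category_id=3 -> matches Furniture
  - product 5 (Notebook): category_id=5 -> matches Kitchen
  - product 6 (Headphones): category_id=5 -> matches Kitchen
  - product 7 (Chair): category_id=NULL, no match -> dropped
  - product 8 (Desk): category_id=6 -> matches Tools
  - product 9 (Phone): category_id=NULL, no match -> dropped
So 2 of 9 rows are dropped.

SQL:
SELECT a.name, b.name AS category
FROM products a
INNER JOIN categories b ON a.category_id = b.id

Result:
name       | category 
-----------+----------
Pen        | Apparel  
Cable      | Apparel  
Keyboard   | Sports   
Lamp       | Furniture
Notebook   | Kitchen  
Headphones | Kitchen  
Desk       | Tools    


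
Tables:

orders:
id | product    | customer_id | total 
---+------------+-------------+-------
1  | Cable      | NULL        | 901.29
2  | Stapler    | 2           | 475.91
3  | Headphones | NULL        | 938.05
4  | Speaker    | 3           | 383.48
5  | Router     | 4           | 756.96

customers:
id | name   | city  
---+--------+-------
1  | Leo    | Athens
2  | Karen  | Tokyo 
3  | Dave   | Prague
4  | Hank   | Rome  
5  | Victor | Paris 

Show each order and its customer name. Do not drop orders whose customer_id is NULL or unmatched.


LEFT JOIN keeps every row from orders (the left table); where customer_id has no match in customers, the customer columns become NULL. Walk through each order:
  - order 1 (Cable): customer_id=NULL, no match -> kept with NULL
  - order 2 (Stapler): customer_id=2 -> matches Karen
  - order 3 (Headphones): customer_id=NULL, no match -> kept with NULL
  - order 4 (Speaker): customer_id=3 -> matches Dave
  - order 5 (Router): customer_id=4 -> matches Hank
All 5 rows appear; 2 have NULL customer.

SQL:
SELECT a.product, b.name AS customer
FROM orders a
LEFT JOIN customers b ON a.customer_id = b.id

Result:
product    | customer
-----------+---------
Cable      | NULL    
Stapler    | Karen   
Headphones | NULL    
Speaker    | Dave    
Router     | Hank    


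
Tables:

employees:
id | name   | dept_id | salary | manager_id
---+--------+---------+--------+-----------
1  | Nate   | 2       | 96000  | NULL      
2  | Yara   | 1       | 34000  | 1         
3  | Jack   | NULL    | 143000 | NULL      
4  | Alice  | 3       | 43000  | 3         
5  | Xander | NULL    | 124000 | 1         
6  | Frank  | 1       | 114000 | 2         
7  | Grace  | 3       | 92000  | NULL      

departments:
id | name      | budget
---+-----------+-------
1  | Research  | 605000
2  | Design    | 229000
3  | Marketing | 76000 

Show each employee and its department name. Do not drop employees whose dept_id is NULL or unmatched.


LEFT JOIN keeps every row from employees (the left table); where dept_id has no match in departments, the department columns become NULL. Walk through each employee:
  - employee 1 (Nate): dept_id=2 -> matches Design
  - employee 2 (Yara): dept_id=1 -> matches Research
  - employee 3 (Jack): dept_id=NULL, no match -> kept with NULL
  - employee 4 (Alice): dept_id=3 -> matches Marketing
  - employee 5 (Xander): dept_id=NULL, no match -> kept with NULL
  - employee 6 (Frank): dept_id=1 -> matches Research
  - employee 7 (Grace): dept_id=3 -> matches Marketing
All 7 rows appear; 2 have NULL department.

SQL:
SELECT a.name, b.name AS department
FROM employees a
LEFT JOIN departments b ON a.dept_id = b.id

Result:
name   | department
-------+-----------
Nate   | Design    
Yara   | Research  
Jack   | NULL      
Alice  | Marketing 
Xander | NULL      
Frank  | Research  
Grace  | Marketing 


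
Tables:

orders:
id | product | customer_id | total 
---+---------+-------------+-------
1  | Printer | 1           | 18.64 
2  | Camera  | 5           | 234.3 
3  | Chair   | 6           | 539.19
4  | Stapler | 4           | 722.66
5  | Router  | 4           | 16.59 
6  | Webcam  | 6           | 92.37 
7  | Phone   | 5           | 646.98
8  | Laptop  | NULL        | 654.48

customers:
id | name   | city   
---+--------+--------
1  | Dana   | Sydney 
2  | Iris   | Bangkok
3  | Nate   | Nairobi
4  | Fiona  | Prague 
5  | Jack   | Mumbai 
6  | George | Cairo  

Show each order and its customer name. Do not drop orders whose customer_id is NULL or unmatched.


LEFT JOIN keeps every row from orders (the left table); where customer_id has no match in customers, the customer columns become NULL. Walk through each order:
  - order 1 (Printer): customer_id=1 -> matches Dana
  - order 2 (Camera): customer_id=5 -> matches Jack
  - order 3 (Chair): customer_id=6 -> matches George
  - order 4 (Stapler): customer_id=4 -> matches Fiona
  - order 5 (Router): customer_id=4 -> matches Fiona
  - order 6 (Webcam): customer_id=6 -> matches George
  - order 7 (Phone): customer_id=5 -> matches Jack
  - order 8 (Laptop): customer_id=NULL, no match -> kept with NULL
All 8 rows appear; 1 has NULL customer.

SQL:
SELECT a.product, b.name AS customer
FROM orders a
LEFT JOIN customers b ON a.customer_id = b.id

Result:
product | customer
--------+---------
Printer | Dana    
Camera  | Jack    
Chair   | George  
Stapler | Fiona   
Router  | Fiona   
Webcam  | George  
Phone   | Jack    
Laptop  | NULL    


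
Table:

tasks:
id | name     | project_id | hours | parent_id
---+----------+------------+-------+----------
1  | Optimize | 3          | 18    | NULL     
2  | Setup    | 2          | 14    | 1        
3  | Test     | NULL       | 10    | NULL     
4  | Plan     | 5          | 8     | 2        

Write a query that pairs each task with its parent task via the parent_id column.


This is a self-join: tasks is joined to a second copy of itself, matching each row's parent_id to another row's id. Use LEFT JOIN so rows with parent_id=NULL are kept.
  - task 1 (Optimize): parent_id=NULL -> NULL
  - task 2 (Setup): parent_id=1 -> Optimize
  - task 3 (Test): parent_id=NULL -> NULL
  - task 4 (Plan): parent_id=2 -> Setup

SQL:
SELECT a.name AS item, b.name AS parent
FROM tasks a
LEFT JOIN tasks b ON a.parent_id = b.id

Result:
item     | parent  
---------+---------
Optimize | NULL    
Setup    | Optimize
Test     | NULL    
Plan     | Setup   


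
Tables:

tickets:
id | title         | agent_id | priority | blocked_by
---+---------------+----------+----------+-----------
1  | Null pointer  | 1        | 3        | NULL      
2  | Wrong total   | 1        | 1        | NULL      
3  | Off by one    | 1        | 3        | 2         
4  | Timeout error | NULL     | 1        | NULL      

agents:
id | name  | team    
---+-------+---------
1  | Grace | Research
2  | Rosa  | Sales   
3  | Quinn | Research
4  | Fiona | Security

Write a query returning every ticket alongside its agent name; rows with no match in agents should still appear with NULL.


LEFT JOIN keeps every row from tickets (the left table); where agent_id has no match in agents, the agent columns become NULL. Walk through each ticket:
  - ticket 1 (Null pointer): agent_id=1 -> matches Grace
  - ticket 2 (Wrong total): agent_id=1 -> matches Grace
  - ticket 3 (Off by one): agent_id=1 -> matches Grace
  - ticket 4 (Timeout error): agent_id=NULL, no match -> kept with NULL
All 4 rows appear; 1 has NULL agent.

SQL:
SELECT a.title, b.name AS agent
FROM tickets a
LEFT JOIN agents b ON a.agent_id = b.id

Result:
title         | agent
--------------+------
Null pointer  | Grace
Wrong total   | Grace
Off by one    | Grace
Timeout error | NULL 


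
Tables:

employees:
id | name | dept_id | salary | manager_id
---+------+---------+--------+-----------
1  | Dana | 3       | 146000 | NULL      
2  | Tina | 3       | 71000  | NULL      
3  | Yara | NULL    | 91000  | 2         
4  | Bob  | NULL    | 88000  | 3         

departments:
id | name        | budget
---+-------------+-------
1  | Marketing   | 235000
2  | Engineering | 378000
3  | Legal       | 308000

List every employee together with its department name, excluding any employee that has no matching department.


INNER JOIN keeps only employees rows whose dept_id matches an id in departments. Walk through each employee:
  - employee 1 (Dana): dept_id=3 -> matches Legal
  - employee 2 (Tina): dept_id=3 -> matches Legal
  - employee 3 (Yara): dept_id=NULL, no match -> dropped
  - employee 4 (Bob): dept_id=NULL, no match -> dropped
So 2 of 4 rows are dropped.

SQL:
SELECT a.name, b.name AS department
FROM employees a
INNER JOIN departments b ON a.dept_id = b.id

Result:
name | department
-----+-----------
Dana | Legal     
Tina | Legal     


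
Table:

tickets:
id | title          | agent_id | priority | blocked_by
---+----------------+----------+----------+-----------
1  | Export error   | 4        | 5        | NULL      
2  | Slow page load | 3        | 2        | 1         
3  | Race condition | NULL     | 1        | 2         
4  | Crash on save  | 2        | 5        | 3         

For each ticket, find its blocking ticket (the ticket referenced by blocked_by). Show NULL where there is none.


This is a self-join: tickets is joined to a second copy of itself, matching each row's blocked_by to another row's id. Use LEFT JOIN so rows with blocked_by=NULL are kept.
  - ticket 1 (Export error): blocked_by=NULL -> NULL
  - ticket 2 (Slow page load): blocked_by=1 -> Export error
  - ticket 3 (Race condition): blocked_by=2 -> Slow page load
  - ticket 4 (Crash on save): blocked_by=3 -> Race condition

SQL:
SELECT a.title AS item, b.title AS blocked_by
FROM tickets a
LEFT JOIN tickets b ON a.blocked_by = b.id

Result:
item           | blocked_by    
---------------+---------------
Export error   | NULL          
Slow page load | Export error  
Race condition | Slow page load
Crash on save  | Race condition


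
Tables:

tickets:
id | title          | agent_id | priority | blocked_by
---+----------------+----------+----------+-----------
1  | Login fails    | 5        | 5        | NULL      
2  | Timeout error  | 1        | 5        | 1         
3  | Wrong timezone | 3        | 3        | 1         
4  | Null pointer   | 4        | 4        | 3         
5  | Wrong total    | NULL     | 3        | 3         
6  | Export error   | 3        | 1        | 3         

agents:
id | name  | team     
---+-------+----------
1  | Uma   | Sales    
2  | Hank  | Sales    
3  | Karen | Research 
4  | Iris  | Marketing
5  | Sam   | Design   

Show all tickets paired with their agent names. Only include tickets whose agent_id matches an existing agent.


INNER JOIN keeps only tickets rows whose agent_id matches an id in agents. Walk through each ticket:
  - ticket 1 (Login fails): agent_id=5 -> matches Sam
  - ticket 2 (Timeout error): agent_id=1 -> matches Uma
  - ticket 3 (Wrong timezone): agent_id=3 -> matches Karen
  - ticket 4 (Null pointer): agent_id=4 -> matches Iris
  - ticket 5 (Wrong total): agent_id=NULL, no match -> dropped
  - ticket 6 (Export error): agent_id=3 -> matches Karen
So 1 of 6 rows is dropped.

SQL:
SELECT a.title, b.name AS agent
FROM tickets a
INNER JOIN agents b ON a.agent_id = b.id

Result:
title          | agent
---------------+------
Login fails    | Sam  
Timeout error  | Uma  
Wrong timezone | Karen
Null pointer   | Iris 
Export error   | Karen


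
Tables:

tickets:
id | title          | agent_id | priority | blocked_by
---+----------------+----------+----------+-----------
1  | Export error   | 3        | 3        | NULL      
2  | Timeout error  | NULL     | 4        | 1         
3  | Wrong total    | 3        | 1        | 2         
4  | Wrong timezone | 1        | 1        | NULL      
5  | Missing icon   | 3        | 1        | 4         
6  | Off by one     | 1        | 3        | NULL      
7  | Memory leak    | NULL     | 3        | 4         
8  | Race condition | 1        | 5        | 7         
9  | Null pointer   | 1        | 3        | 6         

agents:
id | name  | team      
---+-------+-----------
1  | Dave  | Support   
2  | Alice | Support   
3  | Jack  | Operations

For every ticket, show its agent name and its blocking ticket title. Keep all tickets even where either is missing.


Two LEFT JOINs from the same base table tickets: one to agents via agent_id, one to tickets itself via blocked_by. Both are LEFT so every ticket is preserved.
Match against agents:
  - ticket 1 (Export error): agent_id=3 -> matches Jack
  - ticket 2 (Timeout error): agent_id=NULL, no match -> kept with NULL
  - ticket 3 (Wrong total): agent_id=3 -> matches Jack
  - ticket 4 (Wrong timezone): agent_id=1 -> matches Dave
  - ticket 5 (Missing icon): agent_id=3 -> matches Jack
  - ticket 6 (Off by one): agent_id=1 -> matches Dave
  - ticket 7 (Memory leak): agent_id=NULL, no match -> kept with NULL
  - ticket 8 (Race condition): agent_id=1 -> matches Dave
  - ticket 9 (Null pointer): agent_id=1 -> matches Dave
Match against tickets (self):
  - ticket 1 (Export error): blocked_by=NULL -> NULL
  - ticket 2 (Timeout error): blocked_by=1 -> Export error
  - ticket 3 (Wrong total): blocked_by=2 -> Timeout error
  - ticket 4 (Wrong timezone): blocked_by=NULL -> NULL
  - ticket 5 (Missing icon): blocked_by=4 -> Wrong timezone
  - ticket 6 (Off by one): blocked_by=NULL -> NULL
  - ticket 7 (Memory leak): blocked_by=4 -> Wrong timezone
  - ticket 8 (Race condition): blocked_by=7 -> Memory leak
  - ticket 9 (Null pointer): blocked_by=6 -> Off by one

SQL:
SELECT a.title, b.name AS agent, c.title AS blocked_by
FROM tickets a
LEFT JOIN agents b ON a.agent_id = b.id
LEFT JOIN tickets c ON a.blocked_by = c.id

Result:
title          | agent | blocked_by    
---------------+-------+---------------
Export error   | Jack  | NULL          
Timeout error  | NULL  | Export error  
Wrong total    | Jack  | Timeout error 
Wrong timezone | Dave  | NULL          
Missing icon   | Jack  | Wrong timezone
Off by one     | Dave  | NULL          
Memory leak    | NULL  | Wrong timezone
Race condition | Dave  | Memory leak   
Null pointer   | Dave  | Off by one    


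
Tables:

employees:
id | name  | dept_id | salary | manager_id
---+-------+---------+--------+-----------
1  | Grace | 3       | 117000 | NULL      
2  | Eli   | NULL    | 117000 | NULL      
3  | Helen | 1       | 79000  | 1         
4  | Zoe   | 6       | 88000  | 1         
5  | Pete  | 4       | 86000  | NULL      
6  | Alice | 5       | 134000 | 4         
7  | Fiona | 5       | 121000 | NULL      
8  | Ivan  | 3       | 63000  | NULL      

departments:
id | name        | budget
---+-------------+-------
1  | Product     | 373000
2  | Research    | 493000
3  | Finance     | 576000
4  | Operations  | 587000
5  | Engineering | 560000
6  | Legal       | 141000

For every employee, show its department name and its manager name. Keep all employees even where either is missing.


Two LEFT JOINs from the same base table employees: one to departments via dept_id, one to employees itself via manager_id. Both are LEFT so every employee is preserved.
Match against departments:
  - employee 1 (Grace): dept_id=3 -> matches Finance
  - employee 2 (Eli): dept_id=NULL, no match -> kept with NULL
  - employee 3 (Helen): dept_id=1 -> matches Product
  - employee 4 (Zoe): dept_id=6 -> matches Legal
  - employee 5 (Pete): dept_id=4 -> matches Operations
  - employee 6 (Alice): dept_id=5 -> matches Engineering
  - employee 7 (Fiona): dept_id=5 -> matches Engineering
  - employee 8 (Ivan): dept_id=3 -> matches Finance
Match against employees (self):
  - employee 1 (Grace): manager_id=NULL -> NULL
  - employee 2 (Eli): manager_id=NULL -> NULL
  - employee 3 (Helen): manager_id=1 -> Grace
  - employee 4 (Zoe): manager_id=1 -> Grace
  - employee 5 (Pete): manager_id=NULL -> NULL
  - employee 6 (Alice): manager_id=4 -> Zoe
  - employee 7 (Fiona): manager_id=NULL -> NULL
  - employee 8 (Ivan): manager_id=NULL -> NULL

SQL:
SELECT a.name, b.name AS department, c.name AS manager
FROM employees a
LEFT JOIN departments b ON a.dept_id = b.id
LEFT JOIN employees c ON a.manager_id = c.id

Result:
name  | department  | manager
------+-------------+--------
Grace | Finance     | NULL   
Eli   | NULL        | NULL   
Helen | Product     | Grace  
Zoe   | Legal       | Grace  
Pete  | Operations  | NULL   
Alice | Engineering | Zoe    
Fiona | Engineering | NULL   
Ivan  | Finance     | NULL   


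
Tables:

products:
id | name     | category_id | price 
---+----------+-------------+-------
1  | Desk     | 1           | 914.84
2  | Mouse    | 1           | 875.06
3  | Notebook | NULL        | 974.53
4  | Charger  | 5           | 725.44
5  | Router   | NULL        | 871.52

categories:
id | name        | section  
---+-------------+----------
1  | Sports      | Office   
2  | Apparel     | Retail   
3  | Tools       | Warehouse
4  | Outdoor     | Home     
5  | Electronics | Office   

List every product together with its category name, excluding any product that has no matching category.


INNER JOIN keeps only products rows whose category_id matches an id in categories. Walk through each product:
  - product 1 (Desk): category_id=1 -> matches Sports
  - product 2 (Mouse): category_id=1 -> matches Sports
  - product 3 (Notebook): category_id=NULL, no match -> dropped
  - product 4 (Charger): category_id=5 -> matches Electronics
  - product 5 (Router): category_id=NULL, no match -> dropped
So 2 of 5 rows are dropped.

SQL:
SELECT a.name, b.name AS category
FROM products a
INNER JOIN categories b ON a.category_id = b.id

Result:
name    | category   
--------+------------
Desk    | Sports     
Mouse   | Sports     
Charger | Electronics


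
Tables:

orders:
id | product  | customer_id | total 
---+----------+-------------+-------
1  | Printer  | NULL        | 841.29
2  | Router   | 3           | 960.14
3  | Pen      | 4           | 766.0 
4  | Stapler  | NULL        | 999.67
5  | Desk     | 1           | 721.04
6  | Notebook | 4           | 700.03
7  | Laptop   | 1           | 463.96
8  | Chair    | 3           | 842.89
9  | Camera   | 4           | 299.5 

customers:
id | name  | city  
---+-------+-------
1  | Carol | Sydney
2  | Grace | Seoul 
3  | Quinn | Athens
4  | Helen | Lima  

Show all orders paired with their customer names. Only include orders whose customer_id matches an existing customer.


INNER JOIN keeps only orders rows whose customer_id matches an id in customers. Walk through each order:
  - order 1 (Printer): customer_id=NULL, no match -> dropped
  - order 2 (Router): customer_id=3 -> matches Quinn
  - order 3 (Pen): customer_id=4 -> matches Helen
  - order 4 (Stapler): customer_id=NULL, no match -> dropped
  - order 5 (Desk): customer_id=1 -> matches Carol
  - order 6 (Notebook): customer_id=4 -> matches Helen
  - order 7 (Laptop): customer_id=1 -> matches Carol
  - order 8 (Chair): customer_id=3 -> matches Quinn
  - order 9 (Camera): customer_id=4 -> matches Helen
So 2 of 9 rows are dropped.

SQL:
SELECT a.product, b.name AS customer
FROM orders a
INNER JOIN customers b ON a.customer_id = b.id

Result:
product  | customer
---------+---------
Router   | Quinn   
Pen      | Helen   
Desk     | Carol   
Notebook | Helen   
Laptop   | Carol   
Chair    | Quinn   
Camera   | Helen   
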